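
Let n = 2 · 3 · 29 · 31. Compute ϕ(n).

1680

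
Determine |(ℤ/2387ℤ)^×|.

1800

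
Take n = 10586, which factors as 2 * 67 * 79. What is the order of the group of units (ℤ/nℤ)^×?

5148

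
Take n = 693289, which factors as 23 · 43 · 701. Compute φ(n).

φ(693289) = 693289 · (1 − 1/23) · (1 − 1/43) · (1 − 1/701)
       = 693289 · 646800/693289 = 646800.

646800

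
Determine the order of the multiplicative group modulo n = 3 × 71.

140

φ(3) = 3 − 1 = 2.
φ(71) = 71 − 1 = 70.
Multiply: 2 · 70 = 140.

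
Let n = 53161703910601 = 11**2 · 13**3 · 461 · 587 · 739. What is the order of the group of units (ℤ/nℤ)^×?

φ(53161703910601) = 53161703910601 · (1 − 1/11) · (1 − 1/13) · (1 − 1/461) · (1 − 1/587) · (1 − 1/739)
       = 53161703910601 · 23872233600/28596935939 = 44378482262400.

44378482262400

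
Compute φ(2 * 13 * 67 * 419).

φ(729898) = 729898 · (1 − 1/2) · (1 − 1/13) · (1 − 1/67) · (1 − 1/419)
       = 729898 · 331056/729898 = 331056.

331056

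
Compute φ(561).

First factor: 561 = 3 × 11 × 17.
φ(3) = 3 − 1 = 2.
φ(11) = 11 − 1 = 10.
φ(17) = 17 − 1 = 16.
Since φ is multiplicative, φ(561) = 2 · 10 · 16 = 320.

320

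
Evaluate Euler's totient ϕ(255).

First factor: 255 = 3 · 5 · 17.
φ(3) = 3 − 1 = 2.
φ(5) = 5 − 1 = 4.
φ(17) = 17 − 1 = 16.
φ(255) = 2 × 4 × 16 = 128.

128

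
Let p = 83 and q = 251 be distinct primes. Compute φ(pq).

φ(20833) = 20833 · (1 − 1/83) · (1 − 1/251)
       = 20833 · 20500/20833 = 20500.

20500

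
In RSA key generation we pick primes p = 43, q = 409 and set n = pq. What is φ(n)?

17136

φ(17587) = 17587 · (1 − 1/43) · (1 − 1/409)
       = 17587 · 17136/17587 = 17136.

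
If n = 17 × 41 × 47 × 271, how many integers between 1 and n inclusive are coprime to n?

7948800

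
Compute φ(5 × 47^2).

8648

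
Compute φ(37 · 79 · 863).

2420496

φ(37) = 37 − 1 = 36.
φ(79) = 79 − 1 = 78.
φ(863) = 863 − 1 = 862.
Multiply: 36 · 78 · 862 = 2420496.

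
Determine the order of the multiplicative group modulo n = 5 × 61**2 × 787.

φ(14642135) = 14642135 · (1 − 1/5) · (1 − 1/61) · (1 − 1/787)
       = 14642135 · 188640/240035 = 11507040.

11507040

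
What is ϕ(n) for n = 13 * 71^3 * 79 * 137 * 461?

20662712179200

φ(23214908822729) = 23214908822729 · (1 − 1/13) · (1 − 1/71) · (1 − 1/79) · (1 − 1/137) · (1 − 1/461)
       = 23214908822729 · 4098931200/4605218969 = 20662712179200.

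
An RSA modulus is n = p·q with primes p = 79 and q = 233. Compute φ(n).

φ(79) = 79 − 1 = 78.
φ(233) = 233 − 1 = 232.
φ(18407) = 78 × 232 = 18096.

18096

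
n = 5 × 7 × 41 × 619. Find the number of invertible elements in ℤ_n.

593280

φ(888265) = 888265 · (1 − 1/5) · (1 − 1/7) · (1 − 1/41) · (1 − 1/619)
       = 888265 · 593280/888265 = 593280.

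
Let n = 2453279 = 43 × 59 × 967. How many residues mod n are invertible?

2353176

φ(43) = 43 − 1 = 42.
φ(59) = 59 − 1 = 58.
φ(967) = 967 − 1 = 966.
Since φ is multiplicative, φ(2453279) = 42 · 58 · 966 = 2353176.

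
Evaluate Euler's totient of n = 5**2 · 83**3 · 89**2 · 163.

φ(5^2) = 5^2 − 5^1 = 25 − 5 = 20.
φ(83^3) = 83^2·(83−1) = 6889·82 = 564898.
φ(89^2) = 89^1·(89−1) = 89·88 = 7832.
φ(163) = 163 − 1 = 162.
φ(18456183670025) = 20 × 564898 × 7832 × 162 = 14334670880640.

14334670880640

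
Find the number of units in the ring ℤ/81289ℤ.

73008

Prime factorization: 81289 = 13^3 · 37.
φ(81289) = 81289 · (1 − 1/13) · (1 − 1/37)
       = 81289 · 432/481 = 73008.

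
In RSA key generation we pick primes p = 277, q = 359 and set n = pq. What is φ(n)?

For distinct primes, φ(pq) = (p−1)(q−1) = 276 × 358 = 98808.

98808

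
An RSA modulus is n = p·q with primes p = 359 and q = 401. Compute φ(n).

φ(pq) = (p−1)(q−1) = 358 · 400 = 143200.

143200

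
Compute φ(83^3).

564898

φ(571787) = 571787 · (1 − 1/83)
       = 571787 · 82/83 = 564898.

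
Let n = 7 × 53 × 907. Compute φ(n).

φ(336497) = 336497 · (1 − 1/7) · (1 − 1/53) · (1 − 1/907)
       = 336497 · 282672/336497 = 282672.

282672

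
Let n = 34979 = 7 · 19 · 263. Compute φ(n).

φ(7) = 7 − 1 = 6.
φ(19) = 19 − 1 = 18.
φ(263) = 263 − 1 = 262.
Multiply: 6 · 18 · 262 = 28296.

28296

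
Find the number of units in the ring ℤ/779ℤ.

720

779 = 19 × 41.
φ(19) = 19 − 1 = 18.
φ(41) = 41 − 1 = 40.
Multiply: 18 · 40 = 720.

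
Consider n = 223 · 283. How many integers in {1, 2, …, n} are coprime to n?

φ(63109) = 63109 · (1 − 1/223) · (1 − 1/283)
       = 63109 · 62604/63109 = 62604.

62604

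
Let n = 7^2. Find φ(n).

φ(49) = 49 · (1 − 1/7)
       = 49 · 6/7 = 42.

42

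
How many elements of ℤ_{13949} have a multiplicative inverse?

Factor 13949: 13949 = 13 · 29 · 37.
φ(13949) = 13949 · (1 − 1/13) · (1 − 1/29) · (1 − 1/37)
       = 13949 · 12096/13949 = 12096.

12096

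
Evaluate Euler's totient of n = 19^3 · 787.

5107428

φ(19^3) = 19^3 − 19^2 = 6859 − 361 = 6498.
φ(787) = 787 − 1 = 786.
Since φ is multiplicative, φ(5398033) = 6498 · 786 = 5107428.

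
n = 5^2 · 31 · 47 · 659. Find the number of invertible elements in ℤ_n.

18160800

φ(24004075) = 24004075 · (1 − 1/5) · (1 − 1/31) · (1 − 1/47) · (1 − 1/659)
       = 24004075 · 3632160/4800815 = 18160800.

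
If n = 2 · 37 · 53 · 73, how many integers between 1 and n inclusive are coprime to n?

φ(286306) = 286306 · (1 − 1/2) · (1 − 1/37) · (1 − 1/53) · (1 − 1/73)
       = 286306 · 134784/286306 = 134784.

134784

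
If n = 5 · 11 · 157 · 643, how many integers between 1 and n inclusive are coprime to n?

4006080

φ(5) = 5 − 1 = 4.
φ(11) = 11 − 1 = 10.
φ(157) = 157 − 1 = 156.
φ(643) = 643 − 1 = 642.
φ(5552305) = 4 × 10 × 156 × 642 = 4006080.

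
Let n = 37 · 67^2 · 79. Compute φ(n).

φ(37) = 37 − 1 = 36.
φ(67^2) = 67^1·(67−1) = 67·66 = 4422.
φ(79) = 79 − 1 = 78.
Since φ is multiplicative, φ(13121347) = 36 · 4422 · 78 = 12416976.

12416976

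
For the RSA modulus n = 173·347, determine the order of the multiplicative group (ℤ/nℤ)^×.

59512

For distinct primes, φ(pq) = (p−1)(q−1) = 172 × 346 = 59512.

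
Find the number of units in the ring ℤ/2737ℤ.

2737 = 7 * 17 * 23.
φ(2737) = 2737 · (1 − 1/7) · (1 − 1/17) · (1 − 1/23)
       = 2737 · 2112/2737 = 2112.

2112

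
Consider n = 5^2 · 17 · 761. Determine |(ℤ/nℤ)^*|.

243200

φ(5^2) = 5^2 − 5^1 = 25 − 5 = 20.
φ(17) = 17 − 1 = 16.
φ(761) = 761 − 1 = 760.
Since φ is multiplicative, φ(323425) = 20 · 16 · 760 = 243200.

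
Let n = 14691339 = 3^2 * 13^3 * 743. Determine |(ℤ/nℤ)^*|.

9028656

φ(14691339) = 14691339 · (1 − 1/3) · (1 − 1/13) · (1 − 1/743)
       = 14691339 · 17808/28977 = 9028656.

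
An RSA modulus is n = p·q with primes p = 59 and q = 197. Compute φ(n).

11368

φ(11623) = 11623 · (1 − 1/59) · (1 − 1/197)
       = 11623 · 11368/11623 = 11368.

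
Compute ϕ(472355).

340704

First factor: 472355 = 5 × 13^3 × 43.
φ(5) = 5 − 1 = 4.
φ(13^3) = 13^3 − 13^2 = 2197 − 169 = 2028.
φ(43) = 43 − 1 = 42.
Multiply: 4 · 2028 · 42 = 340704.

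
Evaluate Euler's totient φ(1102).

504

1102 = 2 · 19 · 29.
φ(1102) = 1102 · (1 − 1/2) · (1 − 1/19) · (1 − 1/29)
       = 1102 · 504/1102 = 504.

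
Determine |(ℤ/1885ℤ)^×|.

Prime factorization: 1885 = 5 · 13 · 29.
φ(5) = 5 − 1 = 4.
φ(13) = 13 − 1 = 12.
φ(29) = 29 − 1 = 28.
Since φ is multiplicative, φ(1885) = 4 · 12 · 28 = 1344.

1344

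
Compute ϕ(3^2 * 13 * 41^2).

φ(196677) = 196677 · (1 − 1/3) · (1 − 1/13) · (1 − 1/41)
       = 196677 · 960/1599 = 118080.

118080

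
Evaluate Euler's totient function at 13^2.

156

φ(169) = 169 · (1 − 1/13)
       = 169 · 12/13 = 156.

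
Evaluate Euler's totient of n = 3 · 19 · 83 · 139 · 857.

φ(563570913) = 563570913 · (1 − 1/3) · (1 − 1/19) · (1 − 1/83) · (1 − 1/139) · (1 − 1/857)
       = 563570913 · 348713856/563570913 = 348713856.

348713856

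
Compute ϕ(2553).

Factor 2553: 2553 = 3 · 23 · 37.
φ(2553) = 2553 · (1 − 1/3) · (1 − 1/23) · (1 − 1/37)
       = 2553 · 1584/2553 = 1584.

1584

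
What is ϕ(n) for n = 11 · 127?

1260

φ(11) = 11 − 1 = 10.
φ(127) = 127 − 1 = 126.
Multiply: 10 · 126 = 1260.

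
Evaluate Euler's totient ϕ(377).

336

377 = 13 · 29.
φ(377) = 377 · (1 − 1/13) · (1 − 1/29)
       = 377 · 336/377 = 336.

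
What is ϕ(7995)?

Factor 7995: 7995 = 3 · 5 · 13 · 41.
φ(7995) = 7995 · (1 − 1/3) · (1 − 1/5) · (1 − 1/13) · (1 − 1/41)
       = 7995 · 3840/7995 = 3840.

3840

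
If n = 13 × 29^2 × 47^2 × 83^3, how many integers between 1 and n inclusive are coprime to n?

11900439534144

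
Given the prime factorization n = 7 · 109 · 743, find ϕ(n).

480816

φ(566909) = 566909 · (1 − 1/7) · (1 − 1/109) · (1 − 1/743)
       = 566909 · 480816/566909 = 480816.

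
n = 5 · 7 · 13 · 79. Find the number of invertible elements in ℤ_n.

φ(35945) = 35945 · (1 − 1/5) · (1 − 1/7) · (1 − 1/13) · (1 − 1/79)
       = 35945 · 22464/35945 = 22464.

22464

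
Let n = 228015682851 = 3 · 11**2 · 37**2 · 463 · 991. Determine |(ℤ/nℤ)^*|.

φ(228015682851) = 228015682851 · (1 − 1/3) · (1 − 1/11) · (1 − 1/37) · (1 − 1/463) · (1 − 1/991)
       = 228015682851 · 329313600/560235093 = 134030635200.

134030635200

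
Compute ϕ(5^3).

100

φ(5^3) = 5^2·(5−1) = 25·4 = 100.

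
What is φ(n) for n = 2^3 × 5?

16

φ(2^3) = 2^3 − 2^2 = 8 − 4 = 4.
φ(5) = 5 − 1 = 4.
φ(40) = 4 × 4 = 16.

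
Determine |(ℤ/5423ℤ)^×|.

4480

Prime factorization: 5423 = 11 · 17 · 29.
φ(5423) = 5423 · (1 − 1/11) · (1 − 1/17) · (1 − 1/29)
       = 5423 · 4480/5423 = 4480.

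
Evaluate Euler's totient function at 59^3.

201898

φ(59^3) = 59^3 − 59^2 = 205379 − 3481 = 201898.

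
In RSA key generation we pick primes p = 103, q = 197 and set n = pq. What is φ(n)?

19992

φ(103) = 103 − 1 = 102.
φ(197) = 197 − 1 = 196.
Since φ is multiplicative, φ(20291) = 102 · 196 = 19992.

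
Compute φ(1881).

1080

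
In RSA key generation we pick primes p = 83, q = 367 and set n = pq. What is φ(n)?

30012

φ(30461) = 30461 · (1 − 1/83) · (1 − 1/367)
       = 30461 · 30012/30461 = 30012.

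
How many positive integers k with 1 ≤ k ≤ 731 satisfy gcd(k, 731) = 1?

672

Factor 731: 731 = 17 * 43.
φ(731) = 731 · (1 − 1/17) · (1 − 1/43)
       = 731 · 672/731 = 672.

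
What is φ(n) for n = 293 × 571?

166440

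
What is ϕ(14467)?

12672

Prime factorization: 14467 = 17 · 23 · 37.
φ(14467) = 14467 · (1 − 1/17) · (1 − 1/23) · (1 − 1/37)
       = 14467 · 12672/14467 = 12672.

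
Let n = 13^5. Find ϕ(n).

342732

φ(13^5) = 13^4·(13−1) = 28561·12 = 342732.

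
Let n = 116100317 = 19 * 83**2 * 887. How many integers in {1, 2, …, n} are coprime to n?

108542088

φ(116100317) = 116100317 · (1 − 1/19) · (1 − 1/83) · (1 − 1/887)
       = 116100317 · 1307736/1398799 = 108542088.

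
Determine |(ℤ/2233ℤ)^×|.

First factor: 2233 = 7 · 11 · 29.
φ(7) = 7 − 1 = 6.
φ(11) = 11 − 1 = 10.
φ(29) = 29 − 1 = 28.
Since φ is multiplicative, φ(2233) = 6 · 10 · 28 = 1680.

1680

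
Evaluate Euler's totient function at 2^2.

2

φ(2^2) = 2^1·(2−1) = 2·1 = 2.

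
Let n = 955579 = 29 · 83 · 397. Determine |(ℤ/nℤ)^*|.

φ(29) = 29 − 1 = 28.
φ(83) = 83 − 1 = 82.
φ(397) = 397 − 1 = 396.
Since φ is multiplicative, φ(955579) = 28 · 82 · 396 = 909216.

909216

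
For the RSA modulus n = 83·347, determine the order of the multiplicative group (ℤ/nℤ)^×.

φ(pq) = (p−1)(q−1) = 82 · 346 = 28372.

28372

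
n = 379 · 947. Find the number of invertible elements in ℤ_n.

357588

φ(358913) = 358913 · (1 − 1/379) · (1 − 1/947)
       = 358913 · 357588/358913 = 357588.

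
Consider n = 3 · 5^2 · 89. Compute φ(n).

3520

φ(3) = 3 − 1 = 2.
φ(5^2) = 5^2 − 5^1 = 25 − 5 = 20.
φ(89) = 89 − 1 = 88.
Multiply: 2 · 20 · 88 = 3520.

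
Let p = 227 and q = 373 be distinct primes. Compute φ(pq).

84072

φ(pq) = (p−1)(q−1) = 226 · 372 = 84072.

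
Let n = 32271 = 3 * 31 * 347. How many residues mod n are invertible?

20760

φ(3) = 3 − 1 = 2.
φ(31) = 31 − 1 = 30.
φ(347) = 347 − 1 = 346.
Since φ is multiplicative, φ(32271) = 2 · 30 · 346 = 20760.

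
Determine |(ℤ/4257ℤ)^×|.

2520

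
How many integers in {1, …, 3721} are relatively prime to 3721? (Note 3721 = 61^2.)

3660

φ(3721) = 3721 · (1 − 1/61)
       = 3721 · 60/61 = 3660.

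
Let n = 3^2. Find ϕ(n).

φ(9) = 9 · (1 − 1/3)
       = 9 · 2/3 = 6.

6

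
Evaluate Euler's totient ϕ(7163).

Factor 7163: 7163 = 13 × 19 × 29.
φ(7163) = 7163 · (1 − 1/13) · (1 − 1/19) · (1 − 1/29)
       = 7163 · 6048/7163 = 6048.

6048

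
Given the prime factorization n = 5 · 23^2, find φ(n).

2024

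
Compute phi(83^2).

φ(83^2) = 83^2 − 83^1 = 6889 − 83 = 6806.

6806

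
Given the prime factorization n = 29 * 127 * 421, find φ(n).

φ(29) = 29 − 1 = 28.
φ(127) = 127 − 1 = 126.
φ(421) = 421 − 1 = 420.
φ(1550543) = 28 × 126 × 420 = 1481760.

1481760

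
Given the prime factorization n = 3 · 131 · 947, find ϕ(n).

φ(3) = 3 − 1 = 2.
φ(131) = 131 − 1 = 130.
φ(947) = 947 − 1 = 946.
φ(372171) = 2 × 130 × 946 = 245960.

245960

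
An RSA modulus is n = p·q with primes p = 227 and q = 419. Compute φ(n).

φ(227) = 227 − 1 = 226.
φ(419) = 419 − 1 = 418.
Since φ is multiplicative, φ(95113) = 226 · 418 = 94468.

94468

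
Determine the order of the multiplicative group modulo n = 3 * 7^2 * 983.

82488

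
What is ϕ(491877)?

302400

First factor: 491877 = 3^2 · 31 · 41 · 43.
φ(491877) = 491877 · (1 − 1/3) · (1 − 1/31) · (1 − 1/41) · (1 − 1/43)
       = 491877 · 100800/163959 = 302400.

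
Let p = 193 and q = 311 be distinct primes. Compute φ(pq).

59520

φ(60023) = 60023 · (1 − 1/193) · (1 − 1/311)
       = 60023 · 59520/60023 = 59520.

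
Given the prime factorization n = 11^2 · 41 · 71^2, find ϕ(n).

φ(25008401) = 25008401 · (1 − 1/11) · (1 − 1/41) · (1 − 1/71)
       = 25008401 · 28000/32021 = 21868000.

21868000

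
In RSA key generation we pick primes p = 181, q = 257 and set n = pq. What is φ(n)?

46080

φ(46517) = 46517 · (1 − 1/181) · (1 − 1/257)
       = 46517 · 46080/46517 = 46080.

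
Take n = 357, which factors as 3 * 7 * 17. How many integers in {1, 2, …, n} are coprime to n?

φ(3) = 3 − 1 = 2.
φ(7) = 7 − 1 = 6.
φ(17) = 17 − 1 = 16.
Since φ is multiplicative, φ(357) = 2 · 6 · 16 = 192.

192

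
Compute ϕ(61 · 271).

φ(16531) = 16531 · (1 − 1/61) · (1 − 1/271)
       = 16531 · 16200/16531 = 16200.

16200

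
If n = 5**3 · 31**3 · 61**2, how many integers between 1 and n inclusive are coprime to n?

φ(5^3) = 5^3 − 5^2 = 125 − 25 = 100.
φ(31^3) = 31^3 − 31^2 = 29791 − 961 = 28830.
φ(61^2) = 61^1·(61−1) = 61·60 = 3660.
Since φ is multiplicative, φ(13856538875) = 100 · 28830 · 3660 = 10551780000.

10551780000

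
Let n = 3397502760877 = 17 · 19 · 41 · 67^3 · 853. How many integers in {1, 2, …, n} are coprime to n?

φ(3397502760877) = 3397502760877 · (1 − 1/17) · (1 − 1/19) · (1 − 1/41) · (1 − 1/67) · (1 − 1/853)
       = 3397502760877 · 647792640/756850693 = 2907941160960.

2907941160960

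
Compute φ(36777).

Factor 36777: 36777 = 3 × 13 × 23 × 41.
φ(36777) = 36777 · (1 − 1/3) · (1 − 1/13) · (1 − 1/23) · (1 − 1/41)
       = 36777 · 21120/36777 = 21120.

21120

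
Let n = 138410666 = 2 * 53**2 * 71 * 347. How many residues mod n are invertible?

φ(138410666) = 138410666 · (1 − 1/2) · (1 − 1/53) · (1 − 1/71) · (1 − 1/347)
       = 138410666 · 1259440/2611522 = 66750320.

66750320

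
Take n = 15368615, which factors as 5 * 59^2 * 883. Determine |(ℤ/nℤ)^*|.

12072816

φ(5) = 5 − 1 = 4.
φ(59^2) = 59^1·(59−1) = 59·58 = 3422.
φ(883) = 883 − 1 = 882.
Since φ is multiplicative, φ(15368615) = 4 · 3422 · 882 = 12072816.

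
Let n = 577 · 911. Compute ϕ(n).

524160

φ(577) = 577 − 1 = 576.
φ(911) = 911 − 1 = 910.
Multiply: 576 · 910 = 524160.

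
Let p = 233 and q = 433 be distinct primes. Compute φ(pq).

100224

φ(pq) = (p−1)(q−1) = 232 · 432 = 100224.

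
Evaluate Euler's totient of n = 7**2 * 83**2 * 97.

φ(7^2) = 7^1·(7−1) = 7·6 = 42.
φ(83^2) = 83^1·(83−1) = 83·82 = 6806.
φ(97) = 97 − 1 = 96.
Since φ is multiplicative, φ(32743417) = 42 · 6806 · 96 = 27441792.

27441792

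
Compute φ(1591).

1512

1591 = 37 × 43.
φ(37) = 37 − 1 = 36.
φ(43) = 43 − 1 = 42.
Multiply: 36 · 42 = 1512.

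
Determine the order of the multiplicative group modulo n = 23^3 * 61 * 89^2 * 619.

φ(23^3) = 23^3 − 23^2 = 12167 − 529 = 11638.
φ(61) = 61 − 1 = 60.
φ(89^2) = 89^1·(89−1) = 89·88 = 7832.
φ(619) = 619 − 1 = 618.
φ(3639016337513) = 11638 × 60 × 7832 × 618 = 3379798097280.

3379798097280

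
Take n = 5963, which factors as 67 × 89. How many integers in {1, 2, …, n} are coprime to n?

φ(5963) = 5963 · (1 − 1/67) · (1 − 1/89)
       = 5963 · 5808/5963 = 5808.

5808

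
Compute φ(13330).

5040

Prime factorization: 13330 = 2 * 5 * 31 * 43.
φ(13330) = 13330 · (1 − 1/2) · (1 − 1/5) · (1 − 1/31) · (1 − 1/43)
       = 13330 · 5040/13330 = 5040.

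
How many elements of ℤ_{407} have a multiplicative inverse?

First factor: 407 = 11 · 37.
φ(407) = 407 · (1 − 1/11) · (1 − 1/37)
       = 407 · 360/407 = 360.

360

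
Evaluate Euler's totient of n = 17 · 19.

φ(17) = 17 − 1 = 16.
φ(19) = 19 − 1 = 18.
Multiply: 16 · 18 = 288.

288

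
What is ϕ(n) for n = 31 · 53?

1560

φ(31) = 31 − 1 = 30.
φ(53) = 53 − 1 = 52.
Multiply: 30 · 52 = 1560.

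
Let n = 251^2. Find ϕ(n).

φ(63001) = 63001 · (1 − 1/251)
       = 63001 · 250/251 = 62750.

62750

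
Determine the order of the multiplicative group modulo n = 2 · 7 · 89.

528

φ(1246) = 1246 · (1 − 1/2) · (1 − 1/7) · (1 − 1/89)
       = 1246 · 528/1246 = 528.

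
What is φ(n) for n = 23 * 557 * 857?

φ(10979027) = 10979027 · (1 − 1/23) · (1 − 1/557) · (1 − 1/857)
       = 10979027 · 10470592/10979027 = 10470592.

10470592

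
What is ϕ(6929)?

6240

Prime factorization: 6929 = 13^2 * 41.
φ(6929) = 6929 · (1 − 1/13) · (1 − 1/41)
       = 6929 · 480/533 = 6240.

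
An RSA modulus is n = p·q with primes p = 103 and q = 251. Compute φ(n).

φ(n) = (p − 1)(q − 1) = (103−1)(251−1) = 102·250 = 25500.

25500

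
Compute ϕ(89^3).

φ(89^3) = 89^3 − 89^2 = 704969 − 7921 = 697048.

697048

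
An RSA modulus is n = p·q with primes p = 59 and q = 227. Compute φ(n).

φ(13393) = 13393 · (1 − 1/59) · (1 − 1/227)
       = 13393 · 13108/13393 = 13108.

13108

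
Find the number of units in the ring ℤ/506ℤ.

Factor 506: 506 = 2 * 11 * 23.
φ(2) = 2 − 1 = 1.
φ(11) = 11 − 1 = 10.
φ(23) = 23 − 1 = 22.
Multiply: 1 · 10 · 22 = 220.

220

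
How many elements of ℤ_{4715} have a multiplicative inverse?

4715 = 5 · 23 · 41.
φ(4715) = 4715 · (1 − 1/5) · (1 − 1/23) · (1 − 1/41)
       = 4715 · 3520/4715 = 3520.

3520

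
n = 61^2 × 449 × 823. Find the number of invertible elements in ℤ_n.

φ(1375009967) = 1375009967 · (1 − 1/61) · (1 − 1/449) · (1 − 1/823)
       = 1375009967 · 22095360/22541147 = 1347816960.

1347816960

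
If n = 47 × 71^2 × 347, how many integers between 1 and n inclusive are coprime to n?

φ(47) = 47 − 1 = 46.
φ(71^2) = 71^1·(71−1) = 71·70 = 4970.
φ(347) = 347 − 1 = 346.
Multiply: 46 · 4970 · 346 = 79102520.

79102520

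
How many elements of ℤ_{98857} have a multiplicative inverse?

83160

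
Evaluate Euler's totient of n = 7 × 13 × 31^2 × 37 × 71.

φ(7) = 7 − 1 = 6.
φ(13) = 13 − 1 = 12.
φ(31^2) = 31^1·(31−1) = 31·30 = 930.
φ(37) = 37 − 1 = 36.
φ(71) = 71 − 1 = 70.
Since φ is multiplicative, φ(229733777) = 6 · 12 · 930 · 36 · 70 = 168739200.

168739200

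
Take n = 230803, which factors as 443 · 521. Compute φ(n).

229840

φ(230803) = 230803 · (1 − 1/443) · (1 − 1/521)
       = 230803 · 229840/230803 = 229840.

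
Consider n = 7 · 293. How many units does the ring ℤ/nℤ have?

φ(2051) = 2051 · (1 − 1/7) · (1 − 1/293)
       = 2051 · 1752/2051 = 1752.

1752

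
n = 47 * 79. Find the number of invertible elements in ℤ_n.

3588

φ(3713) = 3713 · (1 − 1/47) · (1 − 1/79)
       = 3713 · 3588/3713 = 3588.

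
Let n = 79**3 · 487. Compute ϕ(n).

236583828

φ(240109993) = 240109993 · (1 − 1/79) · (1 − 1/487)
       = 240109993 · 37908/38473 = 236583828.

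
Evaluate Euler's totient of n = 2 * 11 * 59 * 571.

330600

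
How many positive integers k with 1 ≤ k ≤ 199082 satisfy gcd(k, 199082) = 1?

84240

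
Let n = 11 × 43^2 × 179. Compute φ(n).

3214680

φ(11) = 11 − 1 = 10.
φ(43^2) = 43^2 − 43^1 = 1849 − 43 = 1806.
φ(179) = 179 − 1 = 178.
φ(3640681) = 10 × 1806 × 178 = 3214680.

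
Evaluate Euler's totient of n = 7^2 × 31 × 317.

φ(7^2) = 7^1·(7−1) = 7·6 = 42.
φ(31) = 31 − 1 = 30.
φ(317) = 317 − 1 = 316.
φ(481523) = 42 × 30 × 316 = 398160.

398160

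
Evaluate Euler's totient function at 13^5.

φ(13^5) = 13^5 − 13^4 = 371293 − 28561 = 342732.

342732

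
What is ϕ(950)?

First factor: 950 = 2 * 5^2 * 19.
φ(950) = 950 · (1 − 1/2) · (1 − 1/5) · (1 − 1/19)
       = 950 · 72/190 = 360.

360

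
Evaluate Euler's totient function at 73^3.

383688

φ(389017) = 389017 · (1 − 1/73)
       = 389017 · 72/73 = 383688.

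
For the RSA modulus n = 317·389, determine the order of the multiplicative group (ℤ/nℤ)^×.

122608

φ(pq) = (p−1)(q−1) = 316 · 388 = 122608.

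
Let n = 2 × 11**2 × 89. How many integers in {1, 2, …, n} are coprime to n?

φ(21538) = 21538 · (1 − 1/2) · (1 − 1/11) · (1 − 1/89)
       = 21538 · 880/1958 = 9680.

9680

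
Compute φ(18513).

Factor 18513: 18513 = 3^2 · 11^2 · 17.
φ(3^2) = 3^2 − 3^1 = 9 − 3 = 6.
φ(11^2) = 11^2 − 11^1 = 121 − 11 = 110.
φ(17) = 17 − 1 = 16.
φ(18513) = 6 × 110 × 16 = 10560.

10560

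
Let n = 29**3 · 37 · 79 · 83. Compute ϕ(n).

5422068288

φ(5916990901) = 5916990901 · (1 − 1/29) · (1 − 1/37) · (1 − 1/79) · (1 − 1/83)
       = 5916990901 · 6447168/7035661 = 5422068288.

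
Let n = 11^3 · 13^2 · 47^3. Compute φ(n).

φ(11^3) = 11^3 − 11^2 = 1331 − 121 = 1210.
φ(13^2) = 13^2 − 13^1 = 169 − 13 = 156.
φ(47^3) = 47^3 − 47^2 = 103823 − 2209 = 101614.
Since φ is multiplicative, φ(23353841797) = 1210 · 156 · 101614 = 19180658640.

19180658640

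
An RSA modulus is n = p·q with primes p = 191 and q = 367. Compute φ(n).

φ(70097) = 70097 · (1 − 1/191) · (1 − 1/367)
       = 70097 · 69540/70097 = 69540.

69540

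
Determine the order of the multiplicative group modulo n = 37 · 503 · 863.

φ(16061293) = 16061293 · (1 − 1/37) · (1 − 1/503) · (1 − 1/863)
       = 16061293 · 15578064/16061293 = 15578064.

15578064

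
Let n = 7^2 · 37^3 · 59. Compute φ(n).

120055824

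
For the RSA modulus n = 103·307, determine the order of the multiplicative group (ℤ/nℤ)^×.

31212

φ(103) = 103 − 1 = 102.
φ(307) = 307 − 1 = 306.
φ(31621) = 102 × 306 = 31212.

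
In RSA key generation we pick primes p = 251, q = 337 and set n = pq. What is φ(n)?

For distinct primes, φ(pq) = (p−1)(q−1) = 250 × 336 = 84000.

84000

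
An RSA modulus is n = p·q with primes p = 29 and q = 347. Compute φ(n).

φ(pq) = (p−1)(q−1) = 28 · 346 = 9688.

9688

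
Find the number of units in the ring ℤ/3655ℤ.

2688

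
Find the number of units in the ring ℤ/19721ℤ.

17280

First factor: 19721 = 13 × 37 × 41.
φ(19721) = 19721 · (1 − 1/13) · (1 − 1/37) · (1 − 1/41)
       = 19721 · 17280/19721 = 17280.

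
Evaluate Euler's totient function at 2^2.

φ(2^2) = 2^1·(2−1) = 2·1 = 2.

2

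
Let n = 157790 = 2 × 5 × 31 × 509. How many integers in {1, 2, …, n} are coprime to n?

φ(2) = 2 − 1 = 1.
φ(5) = 5 − 1 = 4.
φ(31) = 31 − 1 = 30.
φ(509) = 509 − 1 = 508.
Multiply: 1 · 4 · 30 · 508 = 60960.

60960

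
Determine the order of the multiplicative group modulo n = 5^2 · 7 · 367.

43920

φ(5^2) = 5^1·(5−1) = 5·4 = 20.
φ(7) = 7 − 1 = 6.
φ(367) = 367 − 1 = 366.
Multiply: 20 · 6 · 366 = 43920.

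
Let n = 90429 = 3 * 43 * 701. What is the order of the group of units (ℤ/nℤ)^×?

58800

φ(90429) = 90429 · (1 − 1/3) · (1 − 1/43) · (1 − 1/701)
       = 90429 · 58800/90429 = 58800.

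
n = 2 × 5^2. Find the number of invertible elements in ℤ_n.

φ(2) = 2 − 1 = 1.
φ(5^2) = 5^2 − 5^1 = 25 − 5 = 20.
Multiply: 1 · 20 = 20.

20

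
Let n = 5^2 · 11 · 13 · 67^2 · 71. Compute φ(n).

742896000

φ(5^2) = 5^2 − 5^1 = 25 − 5 = 20.
φ(11) = 11 − 1 = 10.
φ(13) = 13 − 1 = 12.
φ(67^2) = 67^2 − 67^1 = 4489 − 67 = 4422.
φ(71) = 71 − 1 = 70.
Since φ is multiplicative, φ(1139420425) = 20 · 10 · 12 · 4422 · 70 = 742896000.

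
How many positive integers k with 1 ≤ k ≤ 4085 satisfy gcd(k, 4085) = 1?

3024

First factor: 4085 = 5 * 19 * 43.
φ(4085) = 4085 · (1 − 1/5) · (1 − 1/19) · (1 − 1/43)
       = 4085 · 3024/4085 = 3024.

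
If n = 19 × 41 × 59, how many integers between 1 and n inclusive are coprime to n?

41760

φ(45961) = 45961 · (1 − 1/19) · (1 − 1/41) · (1 − 1/59)
       = 45961 · 41760/45961 = 41760.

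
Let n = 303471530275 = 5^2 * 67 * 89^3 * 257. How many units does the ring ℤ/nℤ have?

φ(5^2) = 5^1·(5−1) = 5·4 = 20.
φ(67) = 67 − 1 = 66.
φ(89^3) = 89^3 − 89^2 = 704969 − 7921 = 697048.
φ(257) = 257 − 1 = 256.
Multiply: 20 · 66 · 697048 · 256 = 235546460160.

235546460160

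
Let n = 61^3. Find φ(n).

φ(61^3) = 61^3 − 61^2 = 226981 − 3721 = 223260.

223260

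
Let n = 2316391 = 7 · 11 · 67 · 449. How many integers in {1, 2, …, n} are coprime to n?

1774080

φ(7) = 7 − 1 = 6.
φ(11) = 11 − 1 = 10.
φ(67) = 67 − 1 = 66.
φ(449) = 449 − 1 = 448.
Multiply: 6 · 10 · 66 · 448 = 1774080.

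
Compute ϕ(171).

108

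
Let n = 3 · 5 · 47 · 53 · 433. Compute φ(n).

8266752

φ(3) = 3 − 1 = 2.
φ(5) = 5 − 1 = 4.
φ(47) = 47 − 1 = 46.
φ(53) = 53 − 1 = 52.
φ(433) = 433 − 1 = 432.
φ(16179045) = 2 × 4 × 46 × 52 × 432 = 8266752.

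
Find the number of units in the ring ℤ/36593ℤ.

33264

Prime factorization: 36593 = 23 * 37 * 43.
φ(36593) = 36593 · (1 − 1/23) · (1 − 1/37) · (1 − 1/43)
       = 36593 · 33264/36593 = 33264.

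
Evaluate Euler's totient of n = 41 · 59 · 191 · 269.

118134400

φ(41) = 41 − 1 = 40.
φ(59) = 59 − 1 = 58.
φ(191) = 191 − 1 = 190.
φ(269) = 269 − 1 = 268.
Multiply: 40 · 58 · 190 · 268 = 118134400.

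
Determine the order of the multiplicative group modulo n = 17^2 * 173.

46784

φ(17^2) = 17^1·(17−1) = 17·16 = 272.
φ(173) = 173 − 1 = 172.
φ(49997) = 272 × 172 = 46784.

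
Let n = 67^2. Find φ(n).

φ(67^2) = 67^1·(67−1) = 67·66 = 4422.

4422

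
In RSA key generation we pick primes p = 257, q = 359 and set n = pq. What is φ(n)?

For distinct primes, φ(pq) = (p−1)(q−1) = 256 × 358 = 91648.

91648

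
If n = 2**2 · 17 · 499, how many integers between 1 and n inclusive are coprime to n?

φ(2^2) = 2^1·(2−1) = 2·1 = 2.
φ(17) = 17 − 1 = 16.
φ(499) = 499 − 1 = 498.
Multiply: 2 · 16 · 498 = 15936.

15936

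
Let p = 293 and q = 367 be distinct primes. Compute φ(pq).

106872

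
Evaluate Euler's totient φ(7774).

First factor: 7774 = 2 · 13**2 · 23.
φ(2) = 2 − 1 = 1.
φ(13^2) = 13^1·(13−1) = 13·12 = 156.
φ(23) = 23 − 1 = 22.
Since φ is multiplicative, φ(7774) = 1 · 156 · 22 = 3432.

3432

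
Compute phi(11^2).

φ(11^2) = 11^2 − 11^1 = 121 − 11 = 110.

110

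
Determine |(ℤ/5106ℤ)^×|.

1584

First factor: 5106 = 2 · 3 · 23 · 37.
φ(2) = 2 − 1 = 1.
φ(3) = 3 − 1 = 2.
φ(23) = 23 − 1 = 22.
φ(37) = 37 − 1 = 36.
Multiply: 1 · 2 · 22 · 36 = 1584.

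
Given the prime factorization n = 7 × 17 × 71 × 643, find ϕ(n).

φ(7) = 7 − 1 = 6.
φ(17) = 17 − 1 = 16.
φ(71) = 71 − 1 = 70.
φ(643) = 643 − 1 = 642.
Multiply: 6 · 16 · 70 · 642 = 4314240.

4314240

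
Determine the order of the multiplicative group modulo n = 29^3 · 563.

13233976

φ(29^3) = 29^2·(29−1) = 841·28 = 23548.
φ(563) = 563 − 1 = 562.
Since φ is multiplicative, φ(13731007) = 23548 · 562 = 13233976.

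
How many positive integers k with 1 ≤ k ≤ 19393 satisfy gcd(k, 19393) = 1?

Factor 19393: 19393 = 11 · 41 · 43.
φ(11) = 11 − 1 = 10.
φ(41) = 41 − 1 = 40.
φ(43) = 43 − 1 = 42.
Since φ is multiplicative, φ(19393) = 10 · 40 · 42 = 16800.

16800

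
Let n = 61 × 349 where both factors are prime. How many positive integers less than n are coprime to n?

φ(pq) = (p−1)(q−1) = 60 · 348 = 20880.

20880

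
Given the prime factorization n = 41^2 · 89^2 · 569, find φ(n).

7295664640

φ(7576349369) = 7576349369 · (1 − 1/41) · (1 − 1/89) · (1 − 1/569)
       = 7576349369 · 1999360/2076281 = 7295664640.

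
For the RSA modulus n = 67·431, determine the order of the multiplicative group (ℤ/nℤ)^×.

28380

φ(67) = 67 − 1 = 66.
φ(431) = 431 − 1 = 430.
Multiply: 66 · 430 = 28380.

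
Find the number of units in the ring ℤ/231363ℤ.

Prime factorization: 231363 = 3^3 × 11 × 19 × 41.
φ(231363) = 231363 · (1 − 1/3) · (1 − 1/11) · (1 − 1/19) · (1 − 1/41)
       = 231363 · 14400/25707 = 129600.

129600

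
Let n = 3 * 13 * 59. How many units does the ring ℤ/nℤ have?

φ(3) = 3 − 1 = 2.
φ(13) = 13 − 1 = 12.
φ(59) = 59 − 1 = 58.
Since φ is multiplicative, φ(2301) = 2 · 12 · 58 = 1392.

1392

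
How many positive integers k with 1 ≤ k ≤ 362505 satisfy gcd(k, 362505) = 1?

162240

First factor: 362505 = 3 · 5 · 11 · 13**3.
φ(362505) = 362505 · (1 − 1/3) · (1 − 1/5) · (1 − 1/11) · (1 − 1/13)
       = 362505 · 960/2145 = 162240.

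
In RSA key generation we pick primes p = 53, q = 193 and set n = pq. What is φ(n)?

9984

φ(n) = (p − 1)(q − 1) = (53−1)(193−1) = 52·192 = 9984.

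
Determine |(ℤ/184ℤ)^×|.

88

Prime factorization: 184 = 2^3 * 23.
φ(184) = 184 · (1 − 1/2) · (1 − 1/23)
       = 184 · 22/46 = 88.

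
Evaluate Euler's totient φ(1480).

576

Prime factorization: 1480 = 2^3 × 5 × 37.
φ(1480) = 1480 · (1 − 1/2) · (1 − 1/5) · (1 − 1/37)
       = 1480 · 144/370 = 576.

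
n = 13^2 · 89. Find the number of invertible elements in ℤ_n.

φ(13^2) = 13^1·(13−1) = 13·12 = 156.
φ(89) = 89 − 1 = 88.
Since φ is multiplicative, φ(15041) = 156 · 88 = 13728.

13728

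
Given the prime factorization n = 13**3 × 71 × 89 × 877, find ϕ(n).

φ(13^3) = 13^3 − 13^2 = 2197 − 169 = 2028.
φ(71) = 71 − 1 = 70.
φ(89) = 89 − 1 = 88.
φ(877) = 877 − 1 = 876.
Since φ is multiplicative, φ(12175253311) = 2028 · 70 · 88 · 876 = 10943412480.

10943412480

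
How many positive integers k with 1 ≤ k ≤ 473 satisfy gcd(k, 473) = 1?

420

Factor 473: 473 = 11 × 43.
φ(473) = 473 · (1 − 1/11) · (1 − 1/43)
       = 473 · 420/473 = 420.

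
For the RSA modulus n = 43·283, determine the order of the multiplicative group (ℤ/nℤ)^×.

11844

φ(43) = 43 − 1 = 42.
φ(283) = 283 − 1 = 282.
Since φ is multiplicative, φ(12169) = 42 · 282 = 11844.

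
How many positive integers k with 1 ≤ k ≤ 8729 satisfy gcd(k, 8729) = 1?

First factor: 8729 = 7 · 29 · 43.
φ(7) = 7 − 1 = 6.
φ(29) = 29 − 1 = 28.
φ(43) = 43 − 1 = 42.
Multiply: 6 · 28 · 42 = 7056.

7056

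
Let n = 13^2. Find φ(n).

156

φ(13^2) = 13^2 − 13^1 = 169 − 13 = 156.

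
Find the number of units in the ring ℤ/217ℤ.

217 = 7 · 31.
φ(217) = 217 · (1 − 1/7) · (1 − 1/31)
       = 217 · 180/217 = 180.

180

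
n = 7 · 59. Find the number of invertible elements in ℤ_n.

348

φ(7) = 7 − 1 = 6.
φ(59) = 59 − 1 = 58.
Since φ is multiplicative, φ(413) = 6 · 58 = 348.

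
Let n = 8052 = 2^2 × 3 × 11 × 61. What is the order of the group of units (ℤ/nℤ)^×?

φ(2^2) = 2^1·(2−1) = 2·1 = 2.
φ(3) = 3 − 1 = 2.
φ(11) = 11 − 1 = 10.
φ(61) = 61 − 1 = 60.
φ(8052) = 2 × 2 × 10 × 60 = 2400.

2400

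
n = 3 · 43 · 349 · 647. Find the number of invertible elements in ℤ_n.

18883872

φ(3) = 3 − 1 = 2.
φ(43) = 43 − 1 = 42.
φ(349) = 349 − 1 = 348.
φ(647) = 647 − 1 = 646.
Multiply: 2 · 42 · 348 · 646 = 18883872.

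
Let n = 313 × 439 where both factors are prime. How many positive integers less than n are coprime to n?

136656

φ(137407) = 137407 · (1 − 1/313) · (1 − 1/439)
       = 137407 · 136656/137407 = 136656.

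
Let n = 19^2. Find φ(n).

342

φ(361) = 361 · (1 − 1/19)
       = 361 · 18/19 = 342.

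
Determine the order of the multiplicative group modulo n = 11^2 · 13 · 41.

φ(64493) = 64493 · (1 − 1/11) · (1 − 1/13) · (1 − 1/41)
       = 64493 · 4800/5863 = 52800.

52800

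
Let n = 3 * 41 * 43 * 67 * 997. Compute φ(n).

220872960

φ(3) = 3 − 1 = 2.
φ(41) = 41 − 1 = 40.
φ(43) = 43 − 1 = 42.
φ(67) = 67 − 1 = 66.
φ(997) = 997 − 1 = 996.
φ(353299911) = 2 × 40 × 42 × 66 × 996 = 220872960.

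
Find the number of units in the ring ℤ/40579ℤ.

28800

Prime factorization: 40579 = 7 × 11 × 17 × 31.
φ(7) = 7 − 1 = 6.
φ(11) = 11 − 1 = 10.
φ(17) = 17 − 1 = 16.
φ(31) = 31 − 1 = 30.
Multiply: 6 · 10 · 16 · 30 = 28800.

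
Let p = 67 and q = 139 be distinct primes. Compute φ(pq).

9108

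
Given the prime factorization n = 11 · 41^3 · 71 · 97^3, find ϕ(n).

42514829952000

φ(49126724285573) = 49126724285573 · (1 − 1/11) · (1 − 1/41) · (1 − 1/71) · (1 − 1/97)
       = 49126724285573 · 2688000/3106037 = 42514829952000.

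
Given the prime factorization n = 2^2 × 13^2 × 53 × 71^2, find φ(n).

φ(180608948) = 180608948 · (1 − 1/2) · (1 − 1/13) · (1 − 1/53) · (1 − 1/71)
       = 180608948 · 43680/97838 = 80633280.

80633280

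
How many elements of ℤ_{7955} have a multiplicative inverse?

6048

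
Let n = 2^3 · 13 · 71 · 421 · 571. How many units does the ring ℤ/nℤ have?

804384000

φ(1775047144) = 1775047144 · (1 − 1/2) · (1 − 1/13) · (1 − 1/71) · (1 − 1/421) · (1 − 1/571)
       = 1775047144 · 201096000/443761786 = 804384000.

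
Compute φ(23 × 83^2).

149732

φ(158447) = 158447 · (1 − 1/23) · (1 − 1/83)
       = 158447 · 1804/1909 = 149732.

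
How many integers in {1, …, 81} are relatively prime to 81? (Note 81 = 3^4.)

54

φ(3^4) = 3^4 − 3^3 = 81 − 27 = 54.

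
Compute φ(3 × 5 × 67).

528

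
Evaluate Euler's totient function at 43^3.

77658

φ(43^3) = 43^3 − 43^2 = 79507 − 1849 = 77658.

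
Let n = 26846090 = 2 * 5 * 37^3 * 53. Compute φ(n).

φ(26846090) = 26846090 · (1 − 1/2) · (1 − 1/5) · (1 − 1/37) · (1 − 1/53)
       = 26846090 · 7488/19610 = 10251072.

10251072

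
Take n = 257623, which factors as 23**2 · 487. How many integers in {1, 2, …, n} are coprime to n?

245916

φ(257623) = 257623 · (1 − 1/23) · (1 − 1/487)
       = 257623 · 10692/11201 = 245916.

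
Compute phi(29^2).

φ(29^2) = 29^2 − 29^1 = 841 − 29 = 812.

812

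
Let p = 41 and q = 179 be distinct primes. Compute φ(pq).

7120

φ(41) = 41 − 1 = 40.
φ(179) = 179 − 1 = 178.
φ(7339) = 40 × 178 = 7120.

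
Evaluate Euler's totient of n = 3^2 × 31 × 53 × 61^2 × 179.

6097852800

φ(3^2) = 3^1·(3−1) = 3·2 = 6.
φ(31) = 31 − 1 = 30.
φ(53) = 53 − 1 = 52.
φ(61^2) = 61^2 − 61^1 = 3721 − 61 = 3660.
φ(179) = 179 − 1 = 178.
Multiply: 6 · 30 · 52 · 3660 · 178 = 6097852800.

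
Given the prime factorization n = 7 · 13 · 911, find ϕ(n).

φ(82901) = 82901 · (1 − 1/7) · (1 − 1/13) · (1 − 1/911)
       = 82901 · 65520/82901 = 65520.

65520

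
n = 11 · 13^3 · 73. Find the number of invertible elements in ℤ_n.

1460160

φ(1764191) = 1764191 · (1 − 1/11) · (1 − 1/13) · (1 − 1/73)
       = 1764191 · 8640/10439 = 1460160.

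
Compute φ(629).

Prime factorization: 629 = 17 · 37.
φ(629) = 629 · (1 − 1/17) · (1 − 1/37)
       = 629 · 576/629 = 576.

576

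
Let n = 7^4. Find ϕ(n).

2058

φ(7^4) = 7^3·(7−1) = 343·6 = 2058.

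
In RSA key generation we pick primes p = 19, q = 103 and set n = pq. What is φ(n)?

1836

φ(19) = 19 − 1 = 18.
φ(103) = 103 − 1 = 102.
Since φ is multiplicative, φ(1957) = 18 · 102 = 1836.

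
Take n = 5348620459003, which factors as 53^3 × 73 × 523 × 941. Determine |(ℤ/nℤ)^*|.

φ(5348620459003) = 5348620459003 · (1 − 1/53) · (1 − 1/73) · (1 − 1/523) · (1 − 1/941)
       = 5348620459003 · 1837105920/1904101267 = 5160430529280.

5160430529280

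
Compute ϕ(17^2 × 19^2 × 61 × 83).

φ(17^2) = 17^1·(17−1) = 17·16 = 272.
φ(19^2) = 19^2 − 19^1 = 361 − 19 = 342.
φ(61) = 61 − 1 = 60.
φ(83) = 83 − 1 = 82.
Multiply: 272 · 342 · 60 · 82 = 457678080.

457678080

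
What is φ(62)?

30

Factor 62: 62 = 2 * 31.
φ(62) = 62 · (1 − 1/2) · (1 − 1/31)
       = 62 · 30/62 = 30.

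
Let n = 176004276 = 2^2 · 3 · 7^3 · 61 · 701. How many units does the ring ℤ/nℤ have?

49392000

φ(2^2) = 2^2 − 2^1 = 4 − 2 = 2.
φ(3) = 3 − 1 = 2.
φ(7^3) = 7^3 − 7^2 = 343 − 49 = 294.
φ(61) = 61 − 1 = 60.
φ(701) = 701 − 1 = 700.
φ(176004276) = 2 × 2 × 294 × 60 × 700 = 49392000.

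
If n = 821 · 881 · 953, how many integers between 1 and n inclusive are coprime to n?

φ(689305853) = 689305853 · (1 − 1/821) · (1 − 1/881) · (1 − 1/953)
       = 689305853 · 686963200/689305853 = 686963200.

686963200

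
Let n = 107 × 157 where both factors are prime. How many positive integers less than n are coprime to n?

φ(107) = 107 − 1 = 106.
φ(157) = 157 − 1 = 156.
φ(16799) = 106 × 156 = 16536.

16536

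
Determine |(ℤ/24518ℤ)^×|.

10560

Factor 24518: 24518 = 2 * 13 * 23 * 41.
φ(24518) = 24518 · (1 − 1/2) · (1 − 1/13) · (1 − 1/23) · (1 − 1/41)
       = 24518 · 10560/24518 = 10560.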